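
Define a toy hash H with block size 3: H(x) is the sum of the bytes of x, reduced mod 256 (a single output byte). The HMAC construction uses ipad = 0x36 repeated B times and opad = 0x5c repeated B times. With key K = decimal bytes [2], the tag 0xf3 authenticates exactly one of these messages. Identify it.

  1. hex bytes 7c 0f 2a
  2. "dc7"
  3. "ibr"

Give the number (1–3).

Key decimal bytes [2] = 02 is 1 byte ≤ B = 3; zero-pad to 3 bytes: K' = 02 00 00.
K' ⊕ ipad = 34 36 36; K' ⊕ opad = 5e 5c 5c.
m1: inner = H(34 36 36 7c 0f 2a) = 55; tag = H(5e 5c 5c 55) = 6b
m2: inner = H(34 36 36 64 63 37) = 9e; tag = H(5e 5c 5c 9e) = b4
m3: inner = H(34 36 36 69 62 72) = dd; tag = H(5e 5c 5c dd) = f3 ← matches

3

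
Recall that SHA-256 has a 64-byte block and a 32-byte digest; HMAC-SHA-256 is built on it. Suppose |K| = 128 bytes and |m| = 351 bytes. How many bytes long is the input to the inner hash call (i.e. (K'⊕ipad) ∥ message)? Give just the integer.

415

Key is 128 > 64 bytes, so it is hashed to 32 bytes then zero-padded to 64: |K'| = 64.
Inner input = (K'⊕ipad) ∥ m → 64 + 351 = 415 bytes.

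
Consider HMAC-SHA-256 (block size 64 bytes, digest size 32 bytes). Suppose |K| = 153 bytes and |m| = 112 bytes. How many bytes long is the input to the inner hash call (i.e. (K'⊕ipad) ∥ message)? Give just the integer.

Key is 153 > 64 bytes, so it is hashed to 32 bytes then zero-padded to 64: |K'| = 64.
Inner input = (K'⊕ipad) ∥ m → 64 + 112 = 176 bytes.

176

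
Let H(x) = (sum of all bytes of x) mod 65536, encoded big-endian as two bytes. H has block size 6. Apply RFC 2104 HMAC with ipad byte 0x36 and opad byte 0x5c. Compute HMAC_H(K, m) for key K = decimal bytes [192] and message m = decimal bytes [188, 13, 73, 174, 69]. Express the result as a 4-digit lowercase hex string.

0275

Key decimal bytes [192] = c0 is 1 byte ≤ B = 6; zero-pad to 6 bytes: K' = c0 00 00 00 00 00.
K' ⊕ ipad = f6 36 36 36 36 36.  K' ⊕ opad = 9c 5c 5c 5c 5c 5c.
Inner input = (K'⊕ipad) ∥ m = f6 36 36 36 36 36 ∥ bc 0d 49 ae 45.
Inner hash: sum = 246+54+54+54+54+54+188+13+73+174+69 = 1033 → 04 09.
Outer input = (K'⊕opad) ∥ inner = 9c 5c 5c 5c 5c 5c ∥ 04 09.
Outer hash (tag): sum = 156+92+92+92+92+92+4+9 = 629 → 02 75.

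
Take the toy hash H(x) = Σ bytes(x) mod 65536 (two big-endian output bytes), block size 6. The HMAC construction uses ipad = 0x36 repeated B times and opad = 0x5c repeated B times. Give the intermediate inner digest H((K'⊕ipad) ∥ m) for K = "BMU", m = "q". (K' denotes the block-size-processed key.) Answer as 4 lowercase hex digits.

Key "BMU" = 42 4d 55 is 3 bytes ≤ B = 6; zero-pad to 6 bytes: K' = 42 4d 55 00 00 00.
K' ⊕ ipad = 74 7b 63 36 36 36.
Inner input = 74 7b 63 36 36 36 ∥ 71.
Inner hash: sum = 116+123+99+54+54+54+113 = 613 → 02 65.

0265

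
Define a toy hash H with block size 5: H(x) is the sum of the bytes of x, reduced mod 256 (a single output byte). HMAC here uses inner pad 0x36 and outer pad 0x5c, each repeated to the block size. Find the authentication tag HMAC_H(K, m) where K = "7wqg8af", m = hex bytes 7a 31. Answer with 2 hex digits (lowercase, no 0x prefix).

7f

Key "7wqg8af" = 37 77 71 67 38 61 66 is 7 bytes > B = 5, so hash it first: H(key) = 85, then zero-pad to 5 bytes: K' = 85 00 00 00 00.
K' ⊕ ipad = b3 36 36 36 36.  K' ⊕ opad = d9 5c 5c 5c 5c.
Inner input = (K'⊕ipad) ∥ m = b3 36 36 36 36 ∥ 7a 31.
Inner hash: sum = 179+54+54+54+54+122+49 = 566; mod 256 = 54 → 36.
Outer input = (K'⊕opad) ∥ inner = d9 5c 5c 5c 5c ∥ 36.
Outer hash (tag): sum = 217+92+92+92+92+54 = 639; mod 256 = 127 → 7f.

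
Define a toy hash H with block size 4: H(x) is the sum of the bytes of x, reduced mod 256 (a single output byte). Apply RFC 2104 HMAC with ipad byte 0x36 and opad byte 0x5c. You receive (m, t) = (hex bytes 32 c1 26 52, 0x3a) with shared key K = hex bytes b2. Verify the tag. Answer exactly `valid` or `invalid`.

invalid

Key hex bytes b2 is 1 byte ≤ B = 4; zero-pad to 4 bytes: K' = b2 00 00 00.
K' ⊕ ipad = 84 36 36 36; K' ⊕ opad = ee 5c 5c 5c.
Inner hash: sum = 132+54+54+54+50+193+38+82 = 657; mod 256 = 145 → 91.
Outer hash (recomputed tag): sum = 238+92+92+92+145 = 659; mod 256 = 147 → 93.
Recomputed tag = 93; claimed = 3a → mismatch.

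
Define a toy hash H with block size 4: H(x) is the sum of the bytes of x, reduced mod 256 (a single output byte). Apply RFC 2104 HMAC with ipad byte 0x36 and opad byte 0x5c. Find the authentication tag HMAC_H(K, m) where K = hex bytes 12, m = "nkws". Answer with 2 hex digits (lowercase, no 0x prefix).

Key hex bytes 12 is 1 byte ≤ B = 4; zero-pad to 4 bytes: K' = 12 00 00 00.
K' ⊕ ipad = 24 36 36 36.  K' ⊕ opad = 4e 5c 5c 5c.
Inner input = (K'⊕ipad) ∥ m = 24 36 36 36 ∥ 6e 6b 77 73.
Inner hash: sum = 36+54+54+54+110+107+119+115 = 649; mod 256 = 137 → 89.
Outer input = (K'⊕opad) ∥ inner = 4e 5c 5c 5c ∥ 89.
Outer hash (tag): sum = 78+92+92+92+137 = 491; mod 256 = 235 → eb.

eb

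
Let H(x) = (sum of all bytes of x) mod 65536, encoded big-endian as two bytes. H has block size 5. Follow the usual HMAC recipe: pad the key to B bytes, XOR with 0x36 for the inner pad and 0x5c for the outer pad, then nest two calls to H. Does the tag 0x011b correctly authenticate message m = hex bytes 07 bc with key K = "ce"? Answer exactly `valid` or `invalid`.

invalid

Key "ce" = 63 65 is 2 bytes ≤ B = 5; zero-pad to 5 bytes: K' = 63 65 00 00 00.
K' ⊕ ipad = 55 53 36 36 36; K' ⊕ opad = 3f 39 5c 5c 5c.
Inner hash: sum = 85+83+54+54+54+7+188 = 525 → 02 0d.
Outer hash (recomputed tag): sum = 63+57+92+92+92+2+13 = 411 → 01 9b.
Recomputed tag = 019b; claimed = 011b → mismatch.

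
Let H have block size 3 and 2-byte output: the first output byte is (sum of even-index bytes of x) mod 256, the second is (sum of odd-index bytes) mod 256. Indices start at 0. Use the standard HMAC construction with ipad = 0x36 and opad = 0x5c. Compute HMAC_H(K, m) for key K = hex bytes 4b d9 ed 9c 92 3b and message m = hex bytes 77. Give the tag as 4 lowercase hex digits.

ef1e

Key hex bytes 4b d9 ed 9c 92 3b is 6 bytes > B = 3, so hash it first: H(key) = ca b0, then zero-pad to 3 bytes: K' = ca b0 00.
K' ⊕ ipad = fc 86 36.  K' ⊕ opad = 96 ec 5c.
Inner input = (K'⊕ipad) ∥ m = fc 86 36 ∥ 77.
Inner hash: even-index sum = 306 mod 256 = 50; odd-index sum = 253 mod 256 = 253 → 32 fd.
Outer input = (K'⊕opad) ∥ inner = 96 ec 5c ∥ 32 fd.
Outer hash (tag): even-index sum = 495 mod 256 = 239; odd-index sum = 286 mod 256 = 30 → ef 1e.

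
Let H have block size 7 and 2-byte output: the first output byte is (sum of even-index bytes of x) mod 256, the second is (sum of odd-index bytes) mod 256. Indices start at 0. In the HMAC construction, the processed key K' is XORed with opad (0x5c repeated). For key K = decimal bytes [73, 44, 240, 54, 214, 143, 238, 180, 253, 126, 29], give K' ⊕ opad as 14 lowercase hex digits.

4b7f5c5c5c5c5c

Key decimal bytes [73, 44, 240, 54, 214, 143, 238, 180, 253, 126, 29] = 49 2c f0 36 d6 8f ee b4 fd 7e 1d is 11 bytes > B = 7, so hash it first: H(key) = 17 23, then zero-pad to 7 bytes: K' = 17 23 00 00 00 00 00.
XOR each byte with 0x5c: 17⊕5c=4b, 23⊕5c=7f, 00⊕5c=5c, 00⊕5c=5c, 00⊕5c=5c, 00⊕5c=5c, 00⊕5c=5c.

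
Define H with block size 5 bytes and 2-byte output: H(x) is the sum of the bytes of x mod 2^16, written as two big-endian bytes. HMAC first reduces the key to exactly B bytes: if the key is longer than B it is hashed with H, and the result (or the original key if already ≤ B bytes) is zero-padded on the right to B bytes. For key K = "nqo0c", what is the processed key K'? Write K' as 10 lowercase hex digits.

Key "nqo0c" = 6e 71 6f 30 63 is exactly B = 5 bytes: K' = 6e 71 6f 30 63.

6e716f3063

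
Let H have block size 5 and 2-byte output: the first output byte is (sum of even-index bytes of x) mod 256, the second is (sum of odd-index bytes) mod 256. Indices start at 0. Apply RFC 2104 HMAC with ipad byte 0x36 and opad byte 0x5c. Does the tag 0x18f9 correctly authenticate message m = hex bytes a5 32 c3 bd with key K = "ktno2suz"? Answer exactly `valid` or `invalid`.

Key "ktno2suz" = 6b 74 6e 6f 32 73 75 7a is 8 bytes > B = 5, so hash it first: H(key) = 80 d0, then zero-pad to 5 bytes: K' = 80 d0 00 00 00.
K' ⊕ ipad = b6 e6 36 36 36; K' ⊕ opad = dc 8c 5c 5c 5c.
Inner hash: even-index sum = 529 mod 256 = 17; odd-index sum = 644 mod 256 = 132 → 11 84.
Outer hash (recomputed tag): even-index sum = 536 mod 256 = 24; odd-index sum = 249 mod 256 = 249 → 18 f9.
Recomputed tag = 18f9; claimed = 18f9 → match.

valid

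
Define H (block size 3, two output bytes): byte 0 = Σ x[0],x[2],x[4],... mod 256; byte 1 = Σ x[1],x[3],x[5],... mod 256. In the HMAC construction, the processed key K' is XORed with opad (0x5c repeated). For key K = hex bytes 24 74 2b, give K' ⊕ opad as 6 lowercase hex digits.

782877

Key hex bytes 24 74 2b is exactly B = 3 bytes: K' = 24 74 2b.
XOR each byte with 0x5c: 24⊕5c=78, 74⊕5c=28, 2b⊕5c=77.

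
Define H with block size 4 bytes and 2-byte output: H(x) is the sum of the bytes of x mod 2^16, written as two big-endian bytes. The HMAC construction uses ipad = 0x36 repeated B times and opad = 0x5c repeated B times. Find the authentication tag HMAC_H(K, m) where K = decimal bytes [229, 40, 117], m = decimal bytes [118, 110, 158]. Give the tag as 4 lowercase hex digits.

Key decimal bytes [229, 40, 117] = e5 28 75 is 3 bytes ≤ B = 4; zero-pad to 4 bytes: K' = e5 28 75 00.
K' ⊕ ipad = d3 1e 43 36.  K' ⊕ opad = b9 74 29 5c.
Inner input = (K'⊕ipad) ∥ m = d3 1e 43 36 ∥ 76 6e 9e.
Inner hash: sum = 211+30+67+54+118+110+158 = 748 → 02 ec.
Outer input = (K'⊕opad) ∥ inner = b9 74 29 5c ∥ 02 ec.
Outer hash (tag): sum = 185+116+41+92+2+236 = 672 → 02 a0.

02a0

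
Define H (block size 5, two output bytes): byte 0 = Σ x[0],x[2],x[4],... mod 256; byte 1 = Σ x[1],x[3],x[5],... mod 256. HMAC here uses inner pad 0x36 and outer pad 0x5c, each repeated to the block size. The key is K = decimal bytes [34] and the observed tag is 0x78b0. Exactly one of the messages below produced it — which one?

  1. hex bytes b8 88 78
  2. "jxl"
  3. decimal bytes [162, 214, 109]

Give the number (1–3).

2

Key decimal bytes [34] = 22 is 1 byte ≤ B = 5; zero-pad to 5 bytes: K' = 22 00 00 00 00.
K' ⊕ ipad = 14 36 36 36 36; K' ⊕ opad = 7e 5c 5c 5c 5c.
m1: inner = H(14 36 36 36 36 b8 88 78) = 08 9c; tag = H(7e 5c 5c 5c 5c 08 9c) = d2c0
m2: inner = H(14 36 36 36 36 6a 78 6c) = f8 42; tag = H(7e 5c 5c 5c 5c f8 42) = 78b0 ← matches
m3: inner = H(14 36 36 36 36 a2 d6 6d) = 56 7b; tag = H(7e 5c 5c 5c 5c 56 7b) = b10e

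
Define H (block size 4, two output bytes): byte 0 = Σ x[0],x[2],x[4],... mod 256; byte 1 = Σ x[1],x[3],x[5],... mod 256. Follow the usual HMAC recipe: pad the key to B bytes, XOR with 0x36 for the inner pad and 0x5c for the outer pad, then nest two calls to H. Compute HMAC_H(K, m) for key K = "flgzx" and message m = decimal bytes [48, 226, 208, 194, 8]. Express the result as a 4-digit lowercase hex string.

Key "flgzx" = 66 6c 67 7a 78 is 5 bytes > B = 4, so hash it first: H(key) = 45 e6, then zero-pad to 4 bytes: K' = 45 e6 00 00.
K' ⊕ ipad = 73 d0 36 36.  K' ⊕ opad = 19 ba 5c 5c.
Inner input = (K'⊕ipad) ∥ m = 73 d0 36 36 ∥ 30 e2 d0 c2 08.
Inner hash: even-index sum = 433 mod 256 = 177; odd-index sum = 682 mod 256 = 170 → b1 aa.
Outer input = (K'⊕opad) ∥ inner = 19 ba 5c 5c ∥ b1 aa.
Outer hash (tag): even-index sum = 294 mod 256 = 38; odd-index sum = 448 mod 256 = 192 → 26 c0.

26c0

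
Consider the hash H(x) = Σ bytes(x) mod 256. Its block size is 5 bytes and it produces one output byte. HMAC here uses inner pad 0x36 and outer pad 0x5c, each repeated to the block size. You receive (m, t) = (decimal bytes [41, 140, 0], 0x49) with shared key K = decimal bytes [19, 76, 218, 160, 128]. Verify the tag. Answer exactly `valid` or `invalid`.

Key decimal bytes [19, 76, 218, 160, 128] = 13 4c da a0 80 is exactly B = 5 bytes: K' = 13 4c da a0 80.
K' ⊕ ipad = 25 7a ec 96 b6; K' ⊕ opad = 4f 10 86 fc dc.
Inner hash: sum = 37+122+236+150+182+41+140+0 = 908; mod 256 = 140 → 8c.
Outer hash (recomputed tag): sum = 79+16+134+252+220+140 = 841; mod 256 = 73 → 49.
Recomputed tag = 49; claimed = 49 → match.

valid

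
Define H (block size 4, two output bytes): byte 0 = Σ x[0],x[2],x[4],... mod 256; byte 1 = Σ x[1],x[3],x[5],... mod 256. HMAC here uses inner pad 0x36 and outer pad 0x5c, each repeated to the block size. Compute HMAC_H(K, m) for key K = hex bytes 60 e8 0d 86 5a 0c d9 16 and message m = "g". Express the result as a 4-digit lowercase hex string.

8b04

Key hex bytes 60 e8 0d 86 5a 0c d9 16 is 8 bytes > B = 4, so hash it first: H(key) = a0 90, then zero-pad to 4 bytes: K' = a0 90 00 00.
K' ⊕ ipad = 96 a6 36 36.  K' ⊕ opad = fc cc 5c 5c.
Inner input = (K'⊕ipad) ∥ m = 96 a6 36 36 ∥ 67.
Inner hash: even-index sum = 307 mod 256 = 51; odd-index sum = 220 mod 256 = 220 → 33 dc.
Outer input = (K'⊕opad) ∥ inner = fc cc 5c 5c ∥ 33 dc.
Outer hash (tag): even-index sum = 395 mod 256 = 139; odd-index sum = 516 mod 256 = 4 → 8b 04.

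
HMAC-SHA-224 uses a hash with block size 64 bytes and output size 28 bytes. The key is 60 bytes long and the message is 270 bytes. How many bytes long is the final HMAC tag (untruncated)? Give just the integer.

The tag is one SHA-224 digest: 28 bytes.

28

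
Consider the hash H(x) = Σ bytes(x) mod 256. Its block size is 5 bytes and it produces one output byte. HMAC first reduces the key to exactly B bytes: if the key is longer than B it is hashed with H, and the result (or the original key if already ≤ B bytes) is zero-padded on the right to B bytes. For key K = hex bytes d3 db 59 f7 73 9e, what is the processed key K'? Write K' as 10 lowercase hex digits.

|K| = 6 > B = 5, so first hash the key.
H(K): sum = 211+219+89+247+115+158 = 1039; mod 256 = 15 → 0f.
Zero-pad H(K) = 0f to 5 bytes: K' = 0f 00 00 00 00.

0f00000000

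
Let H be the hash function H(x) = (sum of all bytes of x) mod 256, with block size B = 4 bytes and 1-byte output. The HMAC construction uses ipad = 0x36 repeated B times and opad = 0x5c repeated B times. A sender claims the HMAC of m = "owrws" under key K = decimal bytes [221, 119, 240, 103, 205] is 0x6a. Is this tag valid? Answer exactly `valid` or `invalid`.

Key decimal bytes [221, 119, 240, 103, 205] = dd 77 f0 67 cd is 5 bytes > B = 4, so hash it first: H(key) = 78, then zero-pad to 4 bytes: K' = 78 00 00 00.
K' ⊕ ipad = 4e 36 36 36; K' ⊕ opad = 24 5c 5c 5c.
Inner hash: sum = 78+54+54+54+111+119+114+119+115 = 818; mod 256 = 50 → 32.
Outer hash (recomputed tag): sum = 36+92+92+92+50 = 362; mod 256 = 106 → 6a.
Recomputed tag = 6a; claimed = 6a → match.

valid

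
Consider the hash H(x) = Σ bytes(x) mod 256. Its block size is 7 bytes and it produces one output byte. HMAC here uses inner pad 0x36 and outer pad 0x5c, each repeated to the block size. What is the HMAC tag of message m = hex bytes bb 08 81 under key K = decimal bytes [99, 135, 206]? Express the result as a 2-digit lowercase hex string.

Key decimal bytes [99, 135, 206] = 63 87 ce is 3 bytes ≤ B = 7; zero-pad to 7 bytes: K' = 63 87 ce 00 00 00 00.
K' ⊕ ipad = 55 b1 f8 36 36 36 36.  K' ⊕ opad = 3f db 92 5c 5c 5c 5c.
Inner input = (K'⊕ipad) ∥ m = 55 b1 f8 36 36 36 36 ∥ bb 08 81.
Inner hash: sum = 85+177+248+54+54+54+54+187+8+129 = 1050; mod 256 = 26 → 1a.
Outer input = (K'⊕opad) ∥ inner = 3f db 92 5c 5c 5c 5c ∥ 1a.
Outer hash (tag): sum = 63+219+146+92+92+92+92+26 = 822; mod 256 = 54 → 36.

36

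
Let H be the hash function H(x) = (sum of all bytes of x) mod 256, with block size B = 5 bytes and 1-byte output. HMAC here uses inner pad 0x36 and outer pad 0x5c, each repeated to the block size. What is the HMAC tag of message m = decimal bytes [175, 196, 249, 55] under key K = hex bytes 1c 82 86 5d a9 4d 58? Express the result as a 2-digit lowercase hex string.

Key hex bytes 1c 82 86 5d a9 4d 58 is 7 bytes > B = 5, so hash it first: H(key) = cf, then zero-pad to 5 bytes: K' = cf 00 00 00 00.
K' ⊕ ipad = f9 36 36 36 36.  K' ⊕ opad = 93 5c 5c 5c 5c.
Inner input = (K'⊕ipad) ∥ m = f9 36 36 36 36 ∥ af c4 f9 37.
Inner hash: sum = 249+54+54+54+54+175+196+249+55 = 1140; mod 256 = 116 → 74.
Outer input = (K'⊕opad) ∥ inner = 93 5c 5c 5c 5c ∥ 74.
Outer hash (tag): sum = 147+92+92+92+92+116 = 631; mod 256 = 119 → 77.

77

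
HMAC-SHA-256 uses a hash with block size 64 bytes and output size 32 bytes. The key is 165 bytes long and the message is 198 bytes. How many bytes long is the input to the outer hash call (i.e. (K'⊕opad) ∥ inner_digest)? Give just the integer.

Key is 165 > 64 bytes, so it is hashed to 32 bytes then zero-padded to 64: |K'| = 64.
Outer input = (K'⊕opad) ∥ H(inner) → 64 + 32 = 96 bytes.

96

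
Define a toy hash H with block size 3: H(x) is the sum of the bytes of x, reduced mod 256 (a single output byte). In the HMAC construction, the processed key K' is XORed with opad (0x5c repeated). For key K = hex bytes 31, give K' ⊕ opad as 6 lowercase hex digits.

Key hex bytes 31 is 1 byte ≤ B = 3; zero-pad to 3 bytes: K' = 31 00 00.
XOR each byte with 0x5c: 31⊕5c=6d, 00⊕5c=5c, 00⊕5c=5c.

6d5c5c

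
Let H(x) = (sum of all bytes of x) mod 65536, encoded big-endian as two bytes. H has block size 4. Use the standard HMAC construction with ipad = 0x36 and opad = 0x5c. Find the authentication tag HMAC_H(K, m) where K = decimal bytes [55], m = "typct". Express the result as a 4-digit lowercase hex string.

Key decimal bytes [55] = 37 is 1 byte ≤ B = 4; zero-pad to 4 bytes: K' = 37 00 00 00.
K' ⊕ ipad = 01 36 36 36.  K' ⊕ opad = 6b 5c 5c 5c.
Inner input = (K'⊕ipad) ∥ m = 01 36 36 36 ∥ 74 79 70 63 74.
Inner hash: sum = 1+54+54+54+116+121+112+99+116 = 727 → 02 d7.
Outer input = (K'⊕opad) ∥ inner = 6b 5c 5c 5c ∥ 02 d7.
Outer hash (tag): sum = 107+92+92+92+2+215 = 600 → 02 58.

0258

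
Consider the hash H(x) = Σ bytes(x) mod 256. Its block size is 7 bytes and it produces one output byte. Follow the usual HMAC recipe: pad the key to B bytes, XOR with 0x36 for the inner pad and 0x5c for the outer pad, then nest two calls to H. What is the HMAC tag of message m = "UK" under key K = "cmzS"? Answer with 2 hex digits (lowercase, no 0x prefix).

5c

Key "cmzS" = 63 6d 7a 53 is 4 bytes ≤ B = 7; zero-pad to 7 bytes: K' = 63 6d 7a 53 00 00 00.
K' ⊕ ipad = 55 5b 4c 65 36 36 36.  K' ⊕ opad = 3f 31 26 0f 5c 5c 5c.
Inner input = (K'⊕ipad) ∥ m = 55 5b 4c 65 36 36 36 ∥ 55 4b.
Inner hash: sum = 85+91+76+101+54+54+54+85+75 = 675; mod 256 = 163 → a3.
Outer input = (K'⊕opad) ∥ inner = 3f 31 26 0f 5c 5c 5c ∥ a3.
Outer hash (tag): sum = 63+49+38+15+92+92+92+163 = 604; mod 256 = 92 → 5c.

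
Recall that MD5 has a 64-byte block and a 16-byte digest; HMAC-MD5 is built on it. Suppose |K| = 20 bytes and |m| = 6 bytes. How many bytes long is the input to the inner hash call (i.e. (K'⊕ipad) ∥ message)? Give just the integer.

Key is 20 ≤ 64 bytes, zero-padded: |K'| = 64.
Inner input = (K'⊕ipad) ∥ m → 64 + 6 = 70 bytes.

70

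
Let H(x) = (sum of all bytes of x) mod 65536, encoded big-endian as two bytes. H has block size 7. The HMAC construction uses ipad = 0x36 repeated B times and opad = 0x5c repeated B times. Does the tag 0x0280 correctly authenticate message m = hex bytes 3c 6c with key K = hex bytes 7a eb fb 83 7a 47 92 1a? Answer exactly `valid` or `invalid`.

Key hex bytes 7a eb fb 83 7a 47 92 1a is 8 bytes > B = 7, so hash it first: H(key) = 04 50, then zero-pad to 7 bytes: K' = 04 50 00 00 00 00 00.
K' ⊕ ipad = 32 66 36 36 36 36 36; K' ⊕ opad = 58 0c 5c 5c 5c 5c 5c.
Inner hash: sum = 50+102+54+54+54+54+54+60+108 = 590 → 02 4e.
Outer hash (recomputed tag): sum = 88+12+92+92+92+92+92+2+78 = 640 → 02 80.
Recomputed tag = 0280; claimed = 0280 → match.

valid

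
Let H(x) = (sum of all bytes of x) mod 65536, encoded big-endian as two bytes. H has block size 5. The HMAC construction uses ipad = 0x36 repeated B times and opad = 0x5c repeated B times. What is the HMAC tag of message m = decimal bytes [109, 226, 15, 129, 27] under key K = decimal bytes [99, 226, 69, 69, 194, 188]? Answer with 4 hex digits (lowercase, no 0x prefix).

Key decimal bytes [99, 226, 69, 69, 194, 188] = 63 e2 45 45 c2 bc is 6 bytes > B = 5, so hash it first: H(key) = 03 4d, then zero-pad to 5 bytes: K' = 03 4d 00 00 00.
K' ⊕ ipad = 35 7b 36 36 36.  K' ⊕ opad = 5f 11 5c 5c 5c.
Inner input = (K'⊕ipad) ∥ m = 35 7b 36 36 36 ∥ 6d e2 0f 81 1b.
Inner hash: sum = 53+123+54+54+54+109+226+15+129+27 = 844 → 03 4c.
Outer input = (K'⊕opad) ∥ inner = 5f 11 5c 5c 5c ∥ 03 4c.
Outer hash (tag): sum = 95+17+92+92+92+3+76 = 467 → 01 d3.

01d3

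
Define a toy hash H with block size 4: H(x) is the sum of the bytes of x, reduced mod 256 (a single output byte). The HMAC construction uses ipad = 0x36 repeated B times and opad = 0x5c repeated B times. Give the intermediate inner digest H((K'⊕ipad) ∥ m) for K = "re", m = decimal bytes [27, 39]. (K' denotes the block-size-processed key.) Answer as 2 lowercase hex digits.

Key "re" = 72 65 is 2 bytes ≤ B = 4; zero-pad to 4 bytes: K' = 72 65 00 00.
K' ⊕ ipad = 44 53 36 36.
Inner input = 44 53 36 36 ∥ 1b 27.
Inner hash: sum = 68+83+54+54+27+39 = 325; mod 256 = 69 → 45.

45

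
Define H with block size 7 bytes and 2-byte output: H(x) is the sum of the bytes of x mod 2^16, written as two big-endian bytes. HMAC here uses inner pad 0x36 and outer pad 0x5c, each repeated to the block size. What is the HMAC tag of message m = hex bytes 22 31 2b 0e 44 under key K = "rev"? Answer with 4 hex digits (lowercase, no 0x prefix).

Key "rev" = 72 65 76 is 3 bytes ≤ B = 7; zero-pad to 7 bytes: K' = 72 65 76 00 00 00 00.
K' ⊕ ipad = 44 53 40 36 36 36 36.  K' ⊕ opad = 2e 39 2a 5c 5c 5c 5c.
Inner input = (K'⊕ipad) ∥ m = 44 53 40 36 36 36 36 ∥ 22 31 2b 0e 44.
Inner hash: sum = 68+83+64+54+54+54+54+34+49+43+14+68 = 639 → 02 7f.
Outer input = (K'⊕opad) ∥ inner = 2e 39 2a 5c 5c 5c 5c ∥ 02 7f.
Outer hash (tag): sum = 46+57+42+92+92+92+92+2+127 = 642 → 02 82.

0282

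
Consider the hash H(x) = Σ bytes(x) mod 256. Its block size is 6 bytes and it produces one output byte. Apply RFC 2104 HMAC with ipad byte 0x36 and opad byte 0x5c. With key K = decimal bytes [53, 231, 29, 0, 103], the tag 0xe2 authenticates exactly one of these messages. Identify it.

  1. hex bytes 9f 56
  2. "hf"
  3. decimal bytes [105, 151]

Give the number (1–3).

2

Key decimal bytes [53, 231, 29, 0, 103] = 35 e7 1d 00 67 is 5 bytes ≤ B = 6; zero-pad to 6 bytes: K' = 35 e7 1d 00 67 00.
K' ⊕ ipad = 03 d1 2b 36 51 36; K' ⊕ opad = 69 bb 41 5c 3b 5c.
m1: inner = H(03 d1 2b 36 51 36 9f 56) = b1; tag = H(69 bb 41 5c 3b 5c b1) = 09
m2: inner = H(03 d1 2b 36 51 36 68 66) = 8a; tag = H(69 bb 41 5c 3b 5c 8a) = e2 ← matches
m3: inner = H(03 d1 2b 36 51 36 69 97) = bc; tag = H(69 bb 41 5c 3b 5c bc) = 14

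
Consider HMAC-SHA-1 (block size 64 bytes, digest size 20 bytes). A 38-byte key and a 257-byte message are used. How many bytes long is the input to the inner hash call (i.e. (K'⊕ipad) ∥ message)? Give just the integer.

Key is 38 ≤ 64 bytes, zero-padded: |K'| = 64.
Inner input = (K'⊕ipad) ∥ m → 64 + 257 = 321 bytes.

321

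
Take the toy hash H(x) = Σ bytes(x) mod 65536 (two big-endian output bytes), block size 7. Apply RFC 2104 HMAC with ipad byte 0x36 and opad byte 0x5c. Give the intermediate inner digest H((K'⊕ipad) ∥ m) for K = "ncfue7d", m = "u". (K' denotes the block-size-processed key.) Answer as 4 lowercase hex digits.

025b

Key "ncfue7d" = 6e 63 66 75 65 37 64 is exactly B = 7 bytes: K' = 6e 63 66 75 65 37 64.
K' ⊕ ipad = 58 55 50 43 53 01 52.
Inner input = 58 55 50 43 53 01 52 ∥ 75.
Inner hash: sum = 88+85+80+67+83+1+82+117 = 603 → 02 5b.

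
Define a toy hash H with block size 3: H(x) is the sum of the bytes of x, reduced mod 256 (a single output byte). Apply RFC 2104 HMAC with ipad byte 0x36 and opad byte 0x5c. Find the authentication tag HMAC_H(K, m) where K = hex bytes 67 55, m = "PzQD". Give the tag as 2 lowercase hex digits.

e9

Key hex bytes 67 55 is 2 bytes ≤ B = 3; zero-pad to 3 bytes: K' = 67 55 00.
K' ⊕ ipad = 51 63 36.  K' ⊕ opad = 3b 09 5c.
Inner input = (K'⊕ipad) ∥ m = 51 63 36 ∥ 50 7a 51 44.
Inner hash: sum = 81+99+54+80+122+81+68 = 585; mod 256 = 73 → 49.
Outer input = (K'⊕opad) ∥ inner = 3b 09 5c ∥ 49.
Outer hash (tag): sum = 59+9+92+73 = 233 → e9.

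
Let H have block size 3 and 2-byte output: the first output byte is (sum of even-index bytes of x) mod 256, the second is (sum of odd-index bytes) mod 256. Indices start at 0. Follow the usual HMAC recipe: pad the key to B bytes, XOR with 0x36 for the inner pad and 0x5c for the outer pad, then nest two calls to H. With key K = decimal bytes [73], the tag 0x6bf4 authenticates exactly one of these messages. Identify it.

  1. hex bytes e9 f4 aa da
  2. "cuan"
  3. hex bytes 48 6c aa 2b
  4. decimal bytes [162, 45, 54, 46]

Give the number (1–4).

2

Key decimal bytes [73] = 49 is 1 byte ≤ B = 3; zero-pad to 3 bytes: K' = 49 00 00.
K' ⊕ ipad = 7f 36 36; K' ⊕ opad = 15 5c 5c.
m1: inner = H(7f 36 36 e9 f4 aa da) = 83 c9; tag = H(15 5c 5c 83 c9) = 3adf
m2: inner = H(7f 36 36 63 75 61 6e) = 98 fa; tag = H(15 5c 5c 98 fa) = 6bf4 ← matches
m3: inner = H(7f 36 36 48 6c aa 2b) = 4c 28; tag = H(15 5c 5c 4c 28) = 99a8
m4: inner = H(7f 36 36 a2 2d 36 2e) = 10 0e; tag = H(15 5c 5c 10 0e) = 7f6c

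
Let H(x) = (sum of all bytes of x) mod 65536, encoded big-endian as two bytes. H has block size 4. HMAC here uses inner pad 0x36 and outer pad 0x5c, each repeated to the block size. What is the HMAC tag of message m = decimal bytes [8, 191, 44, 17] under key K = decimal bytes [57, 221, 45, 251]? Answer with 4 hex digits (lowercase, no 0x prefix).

Key decimal bytes [57, 221, 45, 251] = 39 dd 2d fb is exactly B = 4 bytes: K' = 39 dd 2d fb.
K' ⊕ ipad = 0f eb 1b cd.  K' ⊕ opad = 65 81 71 a7.
Inner input = (K'⊕ipad) ∥ m = 0f eb 1b cd ∥ 08 bf 2c 11.
Inner hash: sum = 15+235+27+205+8+191+44+17 = 742 → 02 e6.
Outer input = (K'⊕opad) ∥ inner = 65 81 71 a7 ∥ 02 e6.
Outer hash (tag): sum = 101+129+113+167+2+230 = 742 → 02 e6.

02e6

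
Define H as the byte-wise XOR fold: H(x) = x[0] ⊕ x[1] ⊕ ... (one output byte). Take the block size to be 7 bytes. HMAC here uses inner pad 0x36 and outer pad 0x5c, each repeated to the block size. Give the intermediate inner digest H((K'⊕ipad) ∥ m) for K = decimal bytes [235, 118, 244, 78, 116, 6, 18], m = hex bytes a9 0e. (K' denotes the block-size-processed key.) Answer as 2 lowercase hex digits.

d6

Key decimal bytes [235, 118, 244, 78, 116, 6, 18] = eb 76 f4 4e 74 06 12 is exactly B = 7 bytes: K' = eb 76 f4 4e 74 06 12.
K' ⊕ ipad = dd 40 c2 78 42 30 24.
Inner input = dd 40 c2 78 42 30 24 ∥ a9 0e.
Inner hash: XOR dd⊕40⊕c2⊕78⊕42⊕30⊕24⊕a9⊕0e = d6.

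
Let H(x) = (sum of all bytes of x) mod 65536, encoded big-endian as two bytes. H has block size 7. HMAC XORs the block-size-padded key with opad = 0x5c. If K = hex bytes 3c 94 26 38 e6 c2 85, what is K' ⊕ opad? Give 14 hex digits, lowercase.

Key hex bytes 3c 94 26 38 e6 c2 85 is exactly B = 7 bytes: K' = 3c 94 26 38 e6 c2 85.
XOR each byte with 0x5c: 3c⊕5c=60, 94⊕5c=c8, 26⊕5c=7a, 38⊕5c=64, e6⊕5c=ba, c2⊕5c=9e, 85⊕5c=d9.

60c87a64ba9ed9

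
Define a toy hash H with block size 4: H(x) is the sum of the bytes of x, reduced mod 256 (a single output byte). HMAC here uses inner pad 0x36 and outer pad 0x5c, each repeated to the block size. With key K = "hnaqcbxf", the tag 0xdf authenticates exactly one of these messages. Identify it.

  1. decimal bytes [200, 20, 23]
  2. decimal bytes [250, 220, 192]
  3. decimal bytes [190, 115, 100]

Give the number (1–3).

3

Key "hnaqcbxf" = 68 6e 61 71 63 62 78 66 is 8 bytes > B = 4, so hash it first: H(key) = 4b, then zero-pad to 4 bytes: K' = 4b 00 00 00.
K' ⊕ ipad = 7d 36 36 36; K' ⊕ opad = 17 5c 5c 5c.
m1: inner = H(7d 36 36 36 c8 14 17) = 12; tag = H(17 5c 5c 5c 12) = 3d
m2: inner = H(7d 36 36 36 fa dc c0) = b5; tag = H(17 5c 5c 5c b5) = e0
m3: inner = H(7d 36 36 36 be 73 64) = b4; tag = H(17 5c 5c 5c b4) = df ← matches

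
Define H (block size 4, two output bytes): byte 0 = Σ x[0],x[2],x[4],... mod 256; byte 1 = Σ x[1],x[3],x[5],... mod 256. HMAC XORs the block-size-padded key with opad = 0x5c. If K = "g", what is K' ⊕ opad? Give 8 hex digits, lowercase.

3b5c5c5c

Key "g" = 67 is 1 byte ≤ B = 4; zero-pad to 4 bytes: K' = 67 00 00 00.
XOR each byte with 0x5c: 67⊕5c=3b, 00⊕5c=5c, 00⊕5c=5c, 00⊕5c=5c.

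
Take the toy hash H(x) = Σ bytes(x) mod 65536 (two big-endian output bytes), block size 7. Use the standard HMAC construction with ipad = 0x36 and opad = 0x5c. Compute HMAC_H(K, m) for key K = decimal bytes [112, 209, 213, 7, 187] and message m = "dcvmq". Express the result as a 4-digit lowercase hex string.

0396

Key decimal bytes [112, 209, 213, 7, 187] = 70 d1 d5 07 bb is 5 bytes ≤ B = 7; zero-pad to 7 bytes: K' = 70 d1 d5 07 bb 00 00.
K' ⊕ ipad = 46 e7 e3 31 8d 36 36.  K' ⊕ opad = 2c 8d 89 5b e7 5c 5c.
Inner input = (K'⊕ipad) ∥ m = 46 e7 e3 31 8d 36 36 ∥ 64 63 76 6d 71.
Inner hash: sum = 70+231+227+49+141+54+54+100+99+118+109+113 = 1365 → 05 55.
Outer input = (K'⊕opad) ∥ inner = 2c 8d 89 5b e7 5c 5c ∥ 05 55.
Outer hash (tag): sum = 44+141+137+91+231+92+92+5+85 = 918 → 03 96.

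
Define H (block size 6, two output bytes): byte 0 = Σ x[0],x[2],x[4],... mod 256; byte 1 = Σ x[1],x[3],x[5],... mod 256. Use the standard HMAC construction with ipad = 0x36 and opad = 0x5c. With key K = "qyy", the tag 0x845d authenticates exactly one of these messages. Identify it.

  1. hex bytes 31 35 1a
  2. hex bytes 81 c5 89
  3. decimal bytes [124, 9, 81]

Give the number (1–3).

2

Key "qyy" = 71 79 79 is 3 bytes ≤ B = 6; zero-pad to 6 bytes: K' = 71 79 79 00 00 00.
K' ⊕ ipad = 47 4f 4f 36 36 36; K' ⊕ opad = 2d 25 25 5c 5c 5c.
m1: inner = H(47 4f 4f 36 36 36 31 35 1a) = 17 f0; tag = H(2d 25 25 5c 5c 5c 17 f0) = c5cd
m2: inner = H(47 4f 4f 36 36 36 81 c5 89) = d6 80; tag = H(2d 25 25 5c 5c 5c d6 80) = 845d ← matches
m3: inner = H(47 4f 4f 36 36 36 7c 09 51) = 99 c4; tag = H(2d 25 25 5c 5c 5c 99 c4) = 47a1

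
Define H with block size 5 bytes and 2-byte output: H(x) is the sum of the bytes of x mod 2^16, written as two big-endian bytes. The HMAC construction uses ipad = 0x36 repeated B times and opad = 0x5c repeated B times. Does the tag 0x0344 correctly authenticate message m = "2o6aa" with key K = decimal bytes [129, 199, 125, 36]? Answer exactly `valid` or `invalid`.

valid

Key decimal bytes [129, 199, 125, 36] = 81 c7 7d 24 is 4 bytes ≤ B = 5; zero-pad to 5 bytes: K' = 81 c7 7d 24 00.
K' ⊕ ipad = b7 f1 4b 12 36; K' ⊕ opad = dd 9b 21 78 5c.
Inner hash: sum = 183+241+75+18+54+50+111+54+97+97 = 980 → 03 d4.
Outer hash (recomputed tag): sum = 221+155+33+120+92+3+212 = 836 → 03 44.
Recomputed tag = 0344; claimed = 0344 → match.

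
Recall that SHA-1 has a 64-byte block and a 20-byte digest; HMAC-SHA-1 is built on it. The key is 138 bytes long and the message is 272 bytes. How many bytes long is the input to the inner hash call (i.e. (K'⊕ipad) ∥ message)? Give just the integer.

336

Key is 138 > 64 bytes, so it is hashed to 20 bytes then zero-padded to 64: |K'| = 64.
Inner input = (K'⊕ipad) ∥ m → 64 + 272 = 336 bytes.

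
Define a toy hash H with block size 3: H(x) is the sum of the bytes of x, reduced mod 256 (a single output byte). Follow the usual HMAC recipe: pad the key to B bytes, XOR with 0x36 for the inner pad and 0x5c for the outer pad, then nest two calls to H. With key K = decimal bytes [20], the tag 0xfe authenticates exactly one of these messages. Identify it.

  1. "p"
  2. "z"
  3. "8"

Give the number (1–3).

Key decimal bytes [20] = 14 is 1 byte ≤ B = 3; zero-pad to 3 bytes: K' = 14 00 00.
K' ⊕ ipad = 22 36 36; K' ⊕ opad = 48 5c 5c.
m1: inner = H(22 36 36 70) = fe; tag = H(48 5c 5c fe) = fe ← matches
m2: inner = H(22 36 36 7a) = 08; tag = H(48 5c 5c 08) = 08
m3: inner = H(22 36 36 38) = c6; tag = H(48 5c 5c c6) = c6

1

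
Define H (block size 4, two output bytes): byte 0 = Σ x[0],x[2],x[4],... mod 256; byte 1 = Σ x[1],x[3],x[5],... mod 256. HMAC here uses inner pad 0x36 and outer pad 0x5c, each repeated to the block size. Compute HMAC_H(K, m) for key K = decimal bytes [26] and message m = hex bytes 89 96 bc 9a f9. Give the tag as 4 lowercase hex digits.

4254

Key decimal bytes [26] = 1a is 1 byte ≤ B = 4; zero-pad to 4 bytes: K' = 1a 00 00 00.
K' ⊕ ipad = 2c 36 36 36.  K' ⊕ opad = 46 5c 5c 5c.
Inner input = (K'⊕ipad) ∥ m = 2c 36 36 36 ∥ 89 96 bc 9a f9.
Inner hash: even-index sum = 672 mod 256 = 160; odd-index sum = 412 mod 256 = 156 → a0 9c.
Outer input = (K'⊕opad) ∥ inner = 46 5c 5c 5c ∥ a0 9c.
Outer hash (tag): even-index sum = 322 mod 256 = 66; odd-index sum = 340 mod 256 = 84 → 42 54.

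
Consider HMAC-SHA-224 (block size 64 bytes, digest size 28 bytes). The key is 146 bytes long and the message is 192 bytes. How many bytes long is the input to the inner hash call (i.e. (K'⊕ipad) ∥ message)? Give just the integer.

Key is 146 > 64 bytes, so it is hashed to 28 bytes then zero-padded to 64: |K'| = 64.
Inner input = (K'⊕ipad) ∥ m → 64 + 192 = 256 bytes.

256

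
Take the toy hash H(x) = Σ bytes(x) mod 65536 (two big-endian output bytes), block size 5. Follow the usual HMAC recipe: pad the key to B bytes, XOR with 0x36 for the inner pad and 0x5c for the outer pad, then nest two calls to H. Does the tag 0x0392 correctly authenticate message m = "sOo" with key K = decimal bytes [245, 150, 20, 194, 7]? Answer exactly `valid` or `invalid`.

Key decimal bytes [245, 150, 20, 194, 7] = f5 96 14 c2 07 is exactly B = 5 bytes: K' = f5 96 14 c2 07.
K' ⊕ ipad = c3 a0 22 f4 31; K' ⊕ opad = a9 ca 48 9e 5b.
Inner hash: sum = 195+160+34+244+49+115+79+111 = 987 → 03 db.
Outer hash (recomputed tag): sum = 169+202+72+158+91+3+219 = 914 → 03 92.
Recomputed tag = 0392; claimed = 0392 → match.

valid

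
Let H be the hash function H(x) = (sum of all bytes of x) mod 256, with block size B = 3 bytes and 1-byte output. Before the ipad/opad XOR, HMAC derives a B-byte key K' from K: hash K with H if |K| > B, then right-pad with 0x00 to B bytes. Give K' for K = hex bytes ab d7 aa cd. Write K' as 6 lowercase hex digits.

f90000

|K| = 4 > B = 3, so first hash the key.
H(K): sum = 171+215+170+205 = 761; mod 256 = 249 → f9.
Zero-pad H(K) = f9 to 3 bytes: K' = f9 00 00.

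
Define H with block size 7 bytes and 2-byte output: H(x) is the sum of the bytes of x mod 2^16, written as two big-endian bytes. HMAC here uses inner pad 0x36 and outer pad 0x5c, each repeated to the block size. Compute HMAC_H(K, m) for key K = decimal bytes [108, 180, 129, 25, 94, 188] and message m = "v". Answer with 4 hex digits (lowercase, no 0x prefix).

Key decimal bytes [108, 180, 129, 25, 94, 188] = 6c b4 81 19 5e bc is 6 bytes ≤ B = 7; zero-pad to 7 bytes: K' = 6c b4 81 19 5e bc 00.
K' ⊕ ipad = 5a 82 b7 2f 68 8a 36.  K' ⊕ opad = 30 e8 dd 45 02 e0 5c.
Inner input = (K'⊕ipad) ∥ m = 5a 82 b7 2f 68 8a 36 ∥ 76.
Inner hash: sum = 90+130+183+47+104+138+54+118 = 864 → 03 60.
Outer input = (K'⊕opad) ∥ inner = 30 e8 dd 45 02 e0 5c ∥ 03 60.
Outer hash (tag): sum = 48+232+221+69+2+224+92+3+96 = 987 → 03 db.

03db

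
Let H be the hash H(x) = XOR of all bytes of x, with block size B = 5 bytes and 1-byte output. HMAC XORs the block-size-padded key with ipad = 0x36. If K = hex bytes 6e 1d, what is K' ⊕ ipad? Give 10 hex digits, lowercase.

582b363636

Key hex bytes 6e 1d is 2 bytes ≤ B = 5; zero-pad to 5 bytes: K' = 6e 1d 00 00 00.
XOR each byte with 0x36: 6e⊕36=58, 1d⊕36=2b, 00⊕36=36, 00⊕36=36, 00⊕36=36.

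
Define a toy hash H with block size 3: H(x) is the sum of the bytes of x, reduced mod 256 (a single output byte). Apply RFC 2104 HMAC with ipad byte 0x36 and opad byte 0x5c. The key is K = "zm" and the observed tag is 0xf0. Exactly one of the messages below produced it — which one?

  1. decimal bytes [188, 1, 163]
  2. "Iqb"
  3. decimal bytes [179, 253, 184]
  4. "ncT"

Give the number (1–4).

Key "zm" = 7a 6d is 2 bytes ≤ B = 3; zero-pad to 3 bytes: K' = 7a 6d 00.
K' ⊕ ipad = 4c 5b 36; K' ⊕ opad = 26 31 5c.
m1: inner = H(4c 5b 36 bc 01 a3) = 3d; tag = H(26 31 5c 3d) = f0 ← matches
m2: inner = H(4c 5b 36 49 71 62) = f9; tag = H(26 31 5c f9) = ac
m3: inner = H(4c 5b 36 b3 fd b8) = 45; tag = H(26 31 5c 45) = f8
m4: inner = H(4c 5b 36 6e 63 54) = 02; tag = H(26 31 5c 02) = b5

1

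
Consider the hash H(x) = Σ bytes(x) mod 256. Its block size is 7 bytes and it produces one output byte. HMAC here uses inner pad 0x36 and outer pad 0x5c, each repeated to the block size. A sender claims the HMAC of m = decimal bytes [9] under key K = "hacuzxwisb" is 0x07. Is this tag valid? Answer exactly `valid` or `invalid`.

valid

Key "hacuzxwisb" = 68 61 63 75 7a 78 77 69 73 62 is 10 bytes > B = 7, so hash it first: H(key) = 48, then zero-pad to 7 bytes: K' = 48 00 00 00 00 00 00.
K' ⊕ ipad = 7e 36 36 36 36 36 36; K' ⊕ opad = 14 5c 5c 5c 5c 5c 5c.
Inner hash: sum = 126+54+54+54+54+54+54+9 = 459; mod 256 = 203 → cb.
Outer hash (recomputed tag): sum = 20+92+92+92+92+92+92+203 = 775; mod 256 = 7 → 07.
Recomputed tag = 07; claimed = 07 → match.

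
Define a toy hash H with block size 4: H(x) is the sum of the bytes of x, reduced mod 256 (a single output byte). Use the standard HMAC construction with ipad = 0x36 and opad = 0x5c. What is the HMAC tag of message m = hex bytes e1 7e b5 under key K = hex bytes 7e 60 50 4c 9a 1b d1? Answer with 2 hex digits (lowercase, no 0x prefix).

5c

Key hex bytes 7e 60 50 4c 9a 1b d1 is 7 bytes > B = 4, so hash it first: H(key) = 00, then zero-pad to 4 bytes: K' = 00 00 00 00.
K' ⊕ ipad = 36 36 36 36.  K' ⊕ opad = 5c 5c 5c 5c.
Inner input = (K'⊕ipad) ∥ m = 36 36 36 36 ∥ e1 7e b5.
Inner hash: sum = 54+54+54+54+225+126+181 = 748; mod 256 = 236 → ec.
Outer input = (K'⊕opad) ∥ inner = 5c 5c 5c 5c ∥ ec.
Outer hash (tag): sum = 92+92+92+92+236 = 604; mod 256 = 92 → 5c.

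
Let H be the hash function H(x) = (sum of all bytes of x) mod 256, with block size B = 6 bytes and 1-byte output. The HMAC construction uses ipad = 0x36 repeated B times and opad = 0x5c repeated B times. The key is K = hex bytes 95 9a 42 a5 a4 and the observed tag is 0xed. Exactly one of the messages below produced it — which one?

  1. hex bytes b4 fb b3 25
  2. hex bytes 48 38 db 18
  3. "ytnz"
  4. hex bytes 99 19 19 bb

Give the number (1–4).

Key hex bytes 95 9a 42 a5 a4 is 5 bytes ≤ B = 6; zero-pad to 6 bytes: K' = 95 9a 42 a5 a4 00.
K' ⊕ ipad = a3 ac 74 93 92 36; K' ⊕ opad = c9 c6 1e f9 f8 5c.
m1: inner = H(a3 ac 74 93 92 36 b4 fb b3 25) = a5; tag = H(c9 c6 1e f9 f8 5c a5) = 9f
m2: inner = H(a3 ac 74 93 92 36 48 38 db 18) = 91; tag = H(c9 c6 1e f9 f8 5c 91) = 8b
m3: inner = H(a3 ac 74 93 92 36 79 74 6e 7a) = f3; tag = H(c9 c6 1e f9 f8 5c f3) = ed ← matches
m4: inner = H(a3 ac 74 93 92 36 99 19 19 bb) = a4; tag = H(c9 c6 1e f9 f8 5c a4) = 9e

3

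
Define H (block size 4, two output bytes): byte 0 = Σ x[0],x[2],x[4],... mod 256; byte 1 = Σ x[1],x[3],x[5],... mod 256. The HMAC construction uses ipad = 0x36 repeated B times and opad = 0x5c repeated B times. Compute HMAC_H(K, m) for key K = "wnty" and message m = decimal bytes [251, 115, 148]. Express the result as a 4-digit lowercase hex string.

6571

Key "wnty" = 77 6e 74 79 is exactly B = 4 bytes: K' = 77 6e 74 79.
K' ⊕ ipad = 41 58 42 4f.  K' ⊕ opad = 2b 32 28 25.
Inner input = (K'⊕ipad) ∥ m = 41 58 42 4f ∥ fb 73 94.
Inner hash: even-index sum = 530 mod 256 = 18; odd-index sum = 282 mod 256 = 26 → 12 1a.
Outer input = (K'⊕opad) ∥ inner = 2b 32 28 25 ∥ 12 1a.
Outer hash (tag): even-index sum = 101 mod 256 = 101; odd-index sum = 113 mod 256 = 113 → 65 71.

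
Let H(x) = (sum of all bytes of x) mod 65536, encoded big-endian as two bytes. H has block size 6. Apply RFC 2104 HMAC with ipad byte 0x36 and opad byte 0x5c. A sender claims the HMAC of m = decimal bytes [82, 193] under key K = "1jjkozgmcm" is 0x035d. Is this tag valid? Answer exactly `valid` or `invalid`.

Key "1jjkozgmcm" = 31 6a 6a 6b 6f 7a 67 6d 63 6d is 10 bytes > B = 6, so hash it first: H(key) = 03 fd, then zero-pad to 6 bytes: K' = 03 fd 00 00 00 00.
K' ⊕ ipad = 35 cb 36 36 36 36; K' ⊕ opad = 5f a1 5c 5c 5c 5c.
Inner hash: sum = 53+203+54+54+54+54+82+193 = 747 → 02 eb.
Outer hash (recomputed tag): sum = 95+161+92+92+92+92+2+235 = 861 → 03 5d.
Recomputed tag = 035d; claimed = 035d → match.

valid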